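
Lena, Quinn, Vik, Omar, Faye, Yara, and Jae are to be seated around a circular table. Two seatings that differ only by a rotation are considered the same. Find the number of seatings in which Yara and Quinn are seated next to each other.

Glue Yara and Quinn into a block (2 internal orders). Seating 6 units around a circle gives (5)! arrangements.
So 2 × (5)! = 2 × 120 = 240.

240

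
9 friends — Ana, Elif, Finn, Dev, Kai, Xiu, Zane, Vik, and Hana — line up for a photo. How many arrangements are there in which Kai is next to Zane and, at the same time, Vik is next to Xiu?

20160

Treat {Kai,Zane} as one block (2 orders) and {Vik,Xiu} as another (2 orders).
That leaves 7 units to arrange: 2 × 2 × 7! = 4 × 5040 = 20160.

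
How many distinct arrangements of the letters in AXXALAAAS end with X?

With the last slot taken by X, it remains to arrange the other 8 letters (AXALAAAS).
Those 8 letters have A appearing 5 times, giving (8)!/(5!) = 336.

336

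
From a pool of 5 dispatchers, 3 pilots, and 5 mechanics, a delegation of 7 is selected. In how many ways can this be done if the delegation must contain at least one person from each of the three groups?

1580

Unrestricted: C(13,7) = 1716 ways to pick any 7 of the 13.
Selections missing a whole group: no dispatchers → C(8,7) = 8; no pilots → C(10,7) = 120; no mechanics → C(8,7) = 8.
Add back selections omitting two groups (i.e. drawn from a single group): C(5,7) + C(3,7) + C(5,7) = 0.
By inclusion–exclusion: 1716 − 136 + 0 = 1580.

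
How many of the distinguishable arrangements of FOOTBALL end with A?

Fix A in the last position and arrange the remaining 7 letters.
Those 7 letters have L appearing twice and O appearing twice, giving (7)!/(2!·2!) = 1260.

1260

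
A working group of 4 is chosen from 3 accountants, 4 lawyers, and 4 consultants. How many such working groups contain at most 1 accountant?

238

Split by how many accountants are chosen (0 through 1).
Sum: C(3,0)·C(8,4) + C(3,1)·C(8,3) = 70 + 168 = 238.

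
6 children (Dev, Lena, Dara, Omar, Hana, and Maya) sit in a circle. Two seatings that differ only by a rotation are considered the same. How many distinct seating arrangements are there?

120

Fix one person's seat to break rotational symmetry; the remaining 5 people can be arranged in (5)! = 120 ways.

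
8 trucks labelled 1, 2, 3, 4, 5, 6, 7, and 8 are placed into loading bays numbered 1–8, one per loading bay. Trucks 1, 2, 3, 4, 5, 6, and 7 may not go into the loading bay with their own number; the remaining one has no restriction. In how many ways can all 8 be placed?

Let Aᵢ (for 1 ≤ i ≤ 7) be the placements that put truck i in its forbidden loading bay. Any j of these fix j positions, leaving (8−j)! ways to fill the rest, and there are C(7,j) ways to pick which j.
By inclusion–exclusion, the number of valid placements is Σ_{j=0}^{7} (−1)^j C(7,j)·(8−j)!.
Computing: 40320 − 35280 + 15120 − 4200 + 840 − 126 + 14 − 1 = 16687.

16687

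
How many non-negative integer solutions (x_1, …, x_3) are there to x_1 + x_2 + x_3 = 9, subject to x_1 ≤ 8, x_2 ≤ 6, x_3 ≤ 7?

By stars and bars, unrestricted non-negative solutions to x_1+…+x_3 = 9 number C(9+2,2) = 55.
Subtract solutions that violate a single cap (substitute x_i' = x_i − (cap_i+1)): x_1 ≥ 9 gives C(2,2) = 1; x_2 ≥ 7 gives C(4,2) = 6; x_3 ≥ 8 gives C(3,2) = 3. Together 10.
No two caps can be exceeded simultaneously, so the pair terms are all 0.
By inclusion–exclusion the count is 55 − 10 + 0 = 45.

45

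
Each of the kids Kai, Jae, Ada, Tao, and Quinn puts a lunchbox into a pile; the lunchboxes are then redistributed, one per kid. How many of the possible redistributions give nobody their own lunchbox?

44

This is the derangement count D_5: permutations of 5 items with no fixed point.
By inclusion–exclusion this is Σ_{j=0}^{5} (−1)^j C(5,j)·(5−j)!.
Computing: 120 − 120 + 60 − 20 + 5 − 1 = 44.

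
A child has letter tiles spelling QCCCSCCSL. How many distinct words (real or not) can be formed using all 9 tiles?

1512

The 9 letters of QCCCSCCSL have repeats: C appearing 5 times and S appearing twice.
The number of distinct arrangements is 9!/(5!·2!) = 362880/240 = 1512.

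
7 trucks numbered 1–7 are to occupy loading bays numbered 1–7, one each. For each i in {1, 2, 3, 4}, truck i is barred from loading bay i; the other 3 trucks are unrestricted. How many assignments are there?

2790

Let Aᵢ (for 1 ≤ i ≤ 4) be the placements that put truck i in its forbidden loading bay. Any j of these fix j positions, leaving (7−j)! ways to fill the rest, and there are C(4,j) ways to pick which j.
By inclusion–exclusion, the number of valid placements is Σ_{j=0}^{4} (−1)^j C(4,j)·(7−j)!.
Computing: 5040 − 2880 + 720 − 96 + 6 = 2790.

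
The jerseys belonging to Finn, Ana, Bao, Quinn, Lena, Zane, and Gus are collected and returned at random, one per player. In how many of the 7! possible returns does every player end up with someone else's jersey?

1854

Let Aᵢ be the assignments in which player i gets their old jersey. We want the size of the complement of A₁∪…∪A_7.
By inclusion–exclusion this is Σ_{j=0}^{7} (−1)^j C(7,j)·(7−j)!.
Computing: 5040 − 5040 + 2520 − 840 + 210 − 42 + 7 − 1 = 1854.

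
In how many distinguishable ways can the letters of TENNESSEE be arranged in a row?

Letter multiplicities in TENNESSEE: E×4, N×2, S×2, T×1.
The number of distinct arrangements is 9!/(4!·2!·2!) = 362880/96 = 3780.

3780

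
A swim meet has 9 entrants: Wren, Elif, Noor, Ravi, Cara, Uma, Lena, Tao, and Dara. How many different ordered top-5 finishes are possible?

15120

This is an ordered selection of 5 from 9: P(9,5).
That gives 9 × 8 × 7 × 6 × 5 = 15120.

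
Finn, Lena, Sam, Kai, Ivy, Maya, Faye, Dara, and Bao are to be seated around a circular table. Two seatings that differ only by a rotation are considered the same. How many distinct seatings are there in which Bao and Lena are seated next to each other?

10080

Glue Bao and Lena into a block (2 internal orders). Seating 8 units around a circle gives (7)! arrangements.
So 2 × (7)! = 2 × 5040 = 10080.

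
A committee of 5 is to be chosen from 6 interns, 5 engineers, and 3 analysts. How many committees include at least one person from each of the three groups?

1365

Total 5-person selections from all 14: C(14,5) = 2002.
Subtract selections that omit an entire group: no interns → C(8,5) = 56; no engineers → C(9,5) = 126; no analysts → C(11,5) = 462.
Add back selections omitting two groups (i.e. drawn from a single group): C(6,5) + C(5,5) + C(3,5) = 7.
By inclusion–exclusion: 2002 − 644 + 7 = 1365.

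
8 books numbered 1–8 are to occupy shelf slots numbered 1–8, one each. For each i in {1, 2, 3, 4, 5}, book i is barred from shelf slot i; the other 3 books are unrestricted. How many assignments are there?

21234

Let Aᵢ (for 1 ≤ i ≤ 5) be the placements that put book i in its forbidden shelf slot. Any j of these fix j positions, leaving (8−j)! ways to fill the rest, and there are C(5,j) ways to pick which j.
By inclusion–exclusion, the number of valid placements is Σ_{j=0}^{5} (−1)^j C(5,j)·(8−j)!.
Computing: 40320 − 25200 + 7200 − 1200 + 120 − 6 = 21234.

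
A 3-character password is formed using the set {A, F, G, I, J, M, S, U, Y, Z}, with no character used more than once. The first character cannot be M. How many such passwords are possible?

648

The first character has 10−1 = 9 choices (anything except M).
The remaining 2 characters are filled from the other 9 symbols without repetition: 9 × 8 = 72.
Total: 9 × 72 = 648.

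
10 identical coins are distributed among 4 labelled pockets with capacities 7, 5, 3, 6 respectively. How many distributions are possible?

By stars and bars, unrestricted non-negative solutions to x_1+…+x_4 = 10 number C(10+3,3) = 286.
Subtract solutions that violate a single cap (substitute x_i' = x_i − (cap_i+1)): x_1 ≥ 8 gives C(5,3) = 10; x_2 ≥ 6 gives C(7,3) = 35; x_3 ≥ 4 gives C(9,3) = 84; x_4 ≥ 7 gives C(6,3) = 20. Together 149.
Add back pairs where two caps are both exceeded: 0 + 0 + 0 + 1 + 0 + 0 = 1.
By inclusion–exclusion the count is 286 − 149 + 1 = 138.

138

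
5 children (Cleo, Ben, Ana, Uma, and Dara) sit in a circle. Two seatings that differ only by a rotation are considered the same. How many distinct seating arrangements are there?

Around a circle, 5 distinct people have 5!/5 = (4)! = 24 rotationally distinct seatings.

24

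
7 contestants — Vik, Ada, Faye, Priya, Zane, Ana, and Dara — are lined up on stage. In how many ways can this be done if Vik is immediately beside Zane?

Place the 5 others and the Vik-Zane pair as 6 objects in a line; the pair has 2 internal arrangements.
That gives 2 × 6! = 2 × 720 = 1440.

1440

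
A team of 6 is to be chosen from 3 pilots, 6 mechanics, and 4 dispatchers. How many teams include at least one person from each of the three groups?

1416

Unrestricted: C(13,6) = 1716 ways to pick any 6 of the 13.
Subtract selections that omit an entire group: no pilots → C(10,6) = 210; no mechanics → C(7,6) = 7; no dispatchers → C(9,6) = 84.
Add back selections omitting two groups (i.e. drawn from a single group): C(3,6) + C(6,6) + C(4,6) = 1.
By inclusion–exclusion: 1716 − 301 + 1 = 1416.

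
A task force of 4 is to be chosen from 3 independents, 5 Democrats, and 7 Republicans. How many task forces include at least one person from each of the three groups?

With no constraint there are C(15,4) = 1365 possible selections.
Subtract selections that omit an entire group: no independents → C(12,4) = 495; no Democrats → C(10,4) = 210; no Republicans → C(8,4) = 70.
Add back selections omitting two groups (i.e. drawn from a single group): C(3,4) + C(5,4) + C(7,4) = 40.
By inclusion–exclusion: 1365 − 775 + 40 = 630.

630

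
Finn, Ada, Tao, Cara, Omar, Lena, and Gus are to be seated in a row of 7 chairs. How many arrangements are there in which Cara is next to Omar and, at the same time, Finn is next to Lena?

480

Treat {Cara,Omar} as one block (2 orders) and {Finn,Lena} as another (2 orders).
That leaves 5 units to arrange: 2 × 2 × 5! = 4 × 120 = 480.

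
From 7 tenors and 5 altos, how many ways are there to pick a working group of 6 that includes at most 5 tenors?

917

Split by how many tenors are chosen (0 through 5).
Sum: C(7,0)·C(5,6) + C(7,1)·C(5,5) + C(7,2)·C(5,4) + C(7,3)·C(5,3) + C(7,4)·C(5,2) + C(7,5)·C(5,1) = 0 + 7 + 105 + 350 + 350 + 105 = 917.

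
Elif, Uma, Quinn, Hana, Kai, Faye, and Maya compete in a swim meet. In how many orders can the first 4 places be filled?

840

There are 7 choices for 1st place, 6 for 2nd, and so on down to 4 for position 4.
That gives 7 × 6 × 5 × 4 = 840.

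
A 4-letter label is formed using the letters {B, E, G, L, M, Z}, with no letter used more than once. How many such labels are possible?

360

This is a permutation of 4 out of 6: P(6,4) = 6!/2!.
6 × 5 × 4 × 3 = 360.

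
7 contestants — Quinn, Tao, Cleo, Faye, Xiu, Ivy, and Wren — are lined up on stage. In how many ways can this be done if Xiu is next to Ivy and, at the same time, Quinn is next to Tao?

480

Treat {Xiu,Ivy} as one block (2 orders) and {Quinn,Tao} as another (2 orders).
That leaves 5 units to arrange: 2 × 2 × 5! = 4 × 120 = 480.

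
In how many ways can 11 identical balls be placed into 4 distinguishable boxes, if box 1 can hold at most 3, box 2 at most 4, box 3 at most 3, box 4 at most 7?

By stars and bars, unrestricted non-negative solutions to x_1+…+x_4 = 11 number C(11+3,3) = 364.
Subtract solutions that violate a single cap (substitute x_i' = x_i − (cap_i+1)): x_1 ≥ 4 gives C(10,3) = 120; x_2 ≥ 5 gives C(9,3) = 84; x_3 ≥ 4 gives C(10,3) = 120; x_4 ≥ 8 gives C(6,3) = 20. Together 344.
Add back pairs where two caps are both exceeded: 10 + 20 + 0 + 10 + 0 + 0 = 40.
By inclusion–exclusion the count is 364 − 344 + 40 = 60.

60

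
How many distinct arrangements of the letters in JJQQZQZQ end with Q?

210

With the last slot taken by Q, it remains to arrange the other 7 letters (JJQZQZQ).
Those 7 letters have J appearing twice, Q appearing 3 times, and Z appearing twice, giving (7)!/(3!·2!·2!) = 210.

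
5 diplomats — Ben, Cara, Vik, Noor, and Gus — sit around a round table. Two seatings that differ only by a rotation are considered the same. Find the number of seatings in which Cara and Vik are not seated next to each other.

Without the restriction there are (4)! = 24 seatings.
Seatings with Cara beside Vik: treat them as a block with 2 internal orders, giving 2 × (3)! = 12.
Subtracting, 24 − 12 = 12.

12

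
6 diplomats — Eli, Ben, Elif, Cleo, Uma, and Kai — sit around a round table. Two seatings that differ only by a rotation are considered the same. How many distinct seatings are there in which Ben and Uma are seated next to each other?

Glue Ben and Uma into a block (2 internal orders). Seating 5 units around a circle gives (4)! arrangements.
So 2 × (4)! = 2 × 24 = 48.

48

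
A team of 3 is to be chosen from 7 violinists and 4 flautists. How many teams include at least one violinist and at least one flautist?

Unrestricted: C(11,3) = 165 ways to pick any 3 of the 11.
Subtract selections that omit an entire group: no violinists → C(4,3) = 4; no flautists → C(7,3) = 35.
Both groups omitted at once is impossible, so 165 − 39 = 126.

126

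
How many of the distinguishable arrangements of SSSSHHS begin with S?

15

With the first slot taken by S, it remains to arrange the other 6 letters (SSSHHS).
Those 6 letters have H appearing twice and S appearing 4 times, giving (6)!/(4!·2!) = 15.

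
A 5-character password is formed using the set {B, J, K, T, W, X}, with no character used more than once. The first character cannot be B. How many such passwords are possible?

The first character has 6−1 = 5 choices (anything except B).
The remaining 4 characters are filled from the other 5 symbols without repetition: 5 × 4 × 3 × 2 = 120.
Total: 5 × 120 = 600.

600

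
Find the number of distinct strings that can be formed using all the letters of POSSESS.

210

POSSESS has 7 letters with S appearing 4 times.
Dividing 7! = 5040 by 4! = 24 for the repeated letters gives 210.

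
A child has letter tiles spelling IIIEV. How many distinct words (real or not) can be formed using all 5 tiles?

IIIEV has 5 letters with I appearing 3 times.
The number of distinct arrangements is 5!/(3!) = 120/6 = 20.

20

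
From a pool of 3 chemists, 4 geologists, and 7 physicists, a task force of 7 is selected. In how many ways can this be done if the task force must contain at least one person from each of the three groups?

Unrestricted: C(14,7) = 3432 ways to pick any 7 of the 14.
Selections missing a whole group: no chemists → C(11,7) = 330; no geologists → C(10,7) = 120; no physicists → C(7,7) = 1.
Add back selections omitting two groups (i.e. drawn from a single group): C(3,7) + C(4,7) + C(7,7) = 1.
By inclusion–exclusion: 3432 − 451 + 1 = 2982.

2982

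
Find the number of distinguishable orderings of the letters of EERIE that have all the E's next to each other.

Treat the 3 copies of E as a single block. The multiset to arrange is then {EEE, I, R}, 3 items in all.
All 3 items are distinct, so there are (3)! = 6 arrangements.

6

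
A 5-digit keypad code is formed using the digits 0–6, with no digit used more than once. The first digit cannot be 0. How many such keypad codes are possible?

2160

The first digit has 7−1 = 6 choices (anything except 0).
The remaining 4 digits are filled from the other 6 symbols without repetition: 6 × 5 × 4 × 3 = 360.
Total: 6 × 360 = 2160.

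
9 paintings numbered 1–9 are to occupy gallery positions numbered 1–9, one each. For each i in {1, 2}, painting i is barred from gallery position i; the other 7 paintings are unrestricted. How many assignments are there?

Let Aᵢ (for i ∈ {1, 2}) be the placements that put painting i in its forbidden gallery position. Any j of these fix j positions, leaving (9−j)! ways to fill the rest, and there are C(2,j) ways to pick which j.
By inclusion–exclusion, the number of valid placements is Σ_{j=0}^{2} (−1)^j C(2,j)·(9−j)!.
Computing: 362880 − 80640 + 5040 = 287280.

287280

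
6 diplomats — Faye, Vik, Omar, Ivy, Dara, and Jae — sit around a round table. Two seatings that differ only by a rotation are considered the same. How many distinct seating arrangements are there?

Fix one person's seat to break rotational symmetry; the remaining 5 people can be arranged in (5)! = 120 ways.

120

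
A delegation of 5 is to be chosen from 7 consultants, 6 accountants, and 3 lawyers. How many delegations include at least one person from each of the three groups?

Total 5-person selections from all 16: C(16,5) = 4368.
Subtract selections that omit an entire group: no consultants → C(9,5) = 126; no accountants → C(10,5) = 252; no lawyers → C(13,5) = 1287.
Add back selections omitting two groups (i.e. drawn from a single group): C(7,5) + C(6,5) + C(3,5) = 27.
By inclusion–exclusion: 4368 − 1665 + 27 = 2730.

2730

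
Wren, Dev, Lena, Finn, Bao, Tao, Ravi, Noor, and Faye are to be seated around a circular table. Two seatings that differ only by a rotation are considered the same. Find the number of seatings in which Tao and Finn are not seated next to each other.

Without the restriction there are (8)! = 40320 seatings.
Those with Tao next to Finn: fuse the pair into one unit and seat 8 units around a circle — 2·(7)! = 10080.
Subtracting, 40320 − 10080 = 30240.

30240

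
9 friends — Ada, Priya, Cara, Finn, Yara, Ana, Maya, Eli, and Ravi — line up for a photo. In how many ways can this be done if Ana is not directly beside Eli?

There are 9! = 362880 arrangements in all. If Ana and Eli are adjacent, merging them into one block gives 2·(8)! = 80640 arrangements.
Complementary counting: 362880 − 80640 = 282240.

282240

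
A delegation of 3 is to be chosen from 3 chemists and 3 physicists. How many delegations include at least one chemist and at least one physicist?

Total 3-person selections from all 6: C(6,3) = 20.
Subtract selections that omit an entire group: no chemists → C(3,3) = 1; no physicists → C(3,3) = 1.
Both groups omitted at once is impossible, so 20 − 2 = 18.

18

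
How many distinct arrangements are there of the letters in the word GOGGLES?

840

Letter multiplicities in GOGGLES: E×1, G×3, L×1, O×1, S×1.
The number of distinct arrangements is 7!/(3!) = 5040/6 = 840.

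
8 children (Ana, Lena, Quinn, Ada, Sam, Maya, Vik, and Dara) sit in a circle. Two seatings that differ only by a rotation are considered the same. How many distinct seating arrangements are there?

Around a circle, 8 distinct people have 8!/8 = (7)! = 5040 rotationally distinct seatings.

5040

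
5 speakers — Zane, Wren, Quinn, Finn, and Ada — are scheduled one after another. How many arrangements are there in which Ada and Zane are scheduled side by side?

Place the 3 others and the Ada-Zane pair as 4 objects in a line; the pair has 2 internal arrangements.
So the count is 2·(4)! = 48.

48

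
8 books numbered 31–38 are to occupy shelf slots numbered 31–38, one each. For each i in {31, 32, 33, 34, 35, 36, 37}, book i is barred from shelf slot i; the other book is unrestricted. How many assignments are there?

Let Aᵢ (for 31 ≤ i ≤ 37) be the placements that put book i in its forbidden shelf slot. Any j of these fix j positions, leaving (8−j)! ways to fill the rest, and there are C(7,j) ways to pick which j.
By inclusion–exclusion, the number of valid placements is Σ_{j=0}^{7} (−1)^j C(7,j)·(8−j)!.
Computing: 40320 − 35280 + 15120 − 4200 + 840 − 126 + 14 − 1 = 16687.

16687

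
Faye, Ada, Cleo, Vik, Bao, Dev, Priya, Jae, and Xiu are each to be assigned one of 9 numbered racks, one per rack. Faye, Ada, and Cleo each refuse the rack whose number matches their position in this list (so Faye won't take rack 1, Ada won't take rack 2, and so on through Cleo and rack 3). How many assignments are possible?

Let Aᵢ (for i ∈ {1, 2, 3}) be the placements that put person i in their forbidden rack. Any j of these fix j positions, leaving (9−j)! ways to fill the rest, and there are C(3,j) ways to pick which j.
By inclusion–exclusion, the number of valid placements is Σ_{j=0}^{3} (−1)^j C(3,j)·(9−j)!.
Computing: 362880 − 120960 + 15120 − 720 = 256320.

256320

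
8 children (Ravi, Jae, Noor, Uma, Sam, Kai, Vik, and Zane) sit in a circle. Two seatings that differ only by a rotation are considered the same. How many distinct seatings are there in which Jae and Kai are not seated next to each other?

3600

All circular seatings of 8 people number (7)! = 5040.
Seatings with Jae beside Kai: treat them as a block with 2 internal orders, giving 2 × (6)! = 1440.
Subtracting, 5040 − 1440 = 3600.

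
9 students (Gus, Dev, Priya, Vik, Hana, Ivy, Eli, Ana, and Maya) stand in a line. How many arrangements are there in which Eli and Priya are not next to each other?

There are 9! = 362880 arrangements in all. If Eli and Priya are adjacent, merging them into one block gives 2·(8)! = 80640 arrangements.
So 362880 − 80640 = 282240 arrangements keep them apart.

282240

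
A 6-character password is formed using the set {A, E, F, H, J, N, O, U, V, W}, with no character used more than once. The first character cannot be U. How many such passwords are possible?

The first character has 10−1 = 9 choices (anything except U).
The remaining 5 characters are filled from the other 9 symbols without repetition: 9 × 8 × 7 × 6 × 5 = 15120.
Total: 9 × 15120 = 136080.

136080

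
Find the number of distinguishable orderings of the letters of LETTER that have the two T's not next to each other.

There are 6!/(2!·2!) = 180 arrangements of LETTER in total.
Arrangements with the T's together: treat TT as one letter, giving (5)!/(2!) = 60.
Hence 180 − 60 = 120.

120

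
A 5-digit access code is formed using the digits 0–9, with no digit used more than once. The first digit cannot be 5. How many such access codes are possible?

27216

The first digit has 10−1 = 9 choices (anything except 5).
The remaining 4 digits are filled from the other 9 symbols without repetition: 9 × 8 × 7 × 6 = 3024.
Total: 9 × 3024 = 27216.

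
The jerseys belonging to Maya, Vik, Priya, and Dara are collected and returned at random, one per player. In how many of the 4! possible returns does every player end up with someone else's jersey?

Let Aᵢ be the assignments in which player i gets their old jersey. We want the size of the complement of A₁∪…∪A_4.
By inclusion–exclusion this is Σ_{j=0}^{4} (−1)^j C(4,j)·(4−j)!.
Computing: 24 − 24 + 12 − 4 + 1 = 9.

9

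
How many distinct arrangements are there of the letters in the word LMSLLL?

30

LMSLLL has 6 letters with L appearing 4 times.
The number of distinct arrangements is 6!/(4!) = 720/24 = 30.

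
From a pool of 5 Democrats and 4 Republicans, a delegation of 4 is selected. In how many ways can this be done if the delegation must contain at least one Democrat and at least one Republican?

120

Unrestricted: C(9,4) = 126 ways to pick any 4 of the 9.
Selections missing a whole group: no Democrats → C(4,4) = 1; no Republicans → C(5,4) = 5.
Both groups omitted at once is impossible, so 126 − 6 = 120.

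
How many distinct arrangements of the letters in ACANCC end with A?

20

With the last slot taken by A, it remains to arrange the other 5 letters (CANCC).
Those 5 letters have C appearing 3 times, giving (5)!/(3!) = 20.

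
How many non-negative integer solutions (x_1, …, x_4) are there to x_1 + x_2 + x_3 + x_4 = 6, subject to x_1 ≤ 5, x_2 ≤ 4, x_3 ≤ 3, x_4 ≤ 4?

Without the upper bounds there are C(9,3) = 84 ways to split 6 among 4 variables.
Subtract solutions that violate a single cap (substitute x_i' = x_i − (cap_i+1)): x_1 ≥ 6 gives C(3,3) = 1; x_2 ≥ 5 gives C(4,3) = 4; x_3 ≥ 4 gives C(5,3) = 10; x_4 ≥ 5 gives C(4,3) = 4. Together 19.
No two caps can be exceeded simultaneously, so the pair terms are all 0.
By inclusion–exclusion the count is 84 − 19 + 0 = 65.

65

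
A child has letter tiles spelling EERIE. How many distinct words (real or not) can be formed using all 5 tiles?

EERIE has 5 letters with E appearing 3 times.
Dividing 5! = 120 by 3! = 6 for the repeated letters gives 20.

20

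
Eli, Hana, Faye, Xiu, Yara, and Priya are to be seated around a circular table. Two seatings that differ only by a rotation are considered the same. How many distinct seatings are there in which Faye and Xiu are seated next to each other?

Treat {Faye, Xiu} as one unit (2 internal orders) and seat the resulting 5 units around the table: (4)! circular arrangements.
So 2 × (4)! = 2 × 24 = 48.

48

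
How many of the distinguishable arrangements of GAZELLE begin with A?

180

With the first slot taken by A, it remains to arrange the other 6 letters (GZELLE).
Those 6 letters have E appearing twice and L appearing twice, giving (6)!/(2!·2!) = 180.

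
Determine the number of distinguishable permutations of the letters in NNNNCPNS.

336

Letter multiplicities in NNNNCPNS: C×1, N×5, P×1, S×1.
So there are 8! / (5!) = 336 distinguishable arrangements.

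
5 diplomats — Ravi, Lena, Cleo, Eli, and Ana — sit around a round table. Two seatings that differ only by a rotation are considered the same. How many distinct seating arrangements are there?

Seat Ravi anywhere (absorbing the rotational symmetry), then permute the other 4: (4)! = 24.

24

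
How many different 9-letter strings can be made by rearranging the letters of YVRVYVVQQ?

Letter multiplicities in YVRVYVVQQ: Q×2, R×1, V×4, Y×2.
The number of distinct arrangements is 9!/(4!·2!·2!) = 362880/96 = 3780.

3780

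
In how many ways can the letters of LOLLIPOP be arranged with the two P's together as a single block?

Treat the 2 copies of P as a single block. The multiset to arrange is then {PP, I, L, L, L, O, O}, 7 items in all.
That gives (7)!/(3!·2!) = 420 arrangements.

420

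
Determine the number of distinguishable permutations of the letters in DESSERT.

1260

The 7 letters of DESSERT have repeats: E appearing twice and S appearing twice.
The number of distinct arrangements is 7!/(2!·2!) = 5040/4 = 1260.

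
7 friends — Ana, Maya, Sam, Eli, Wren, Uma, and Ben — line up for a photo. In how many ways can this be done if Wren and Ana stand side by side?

1440

Place the 5 others and the Wren-Ana pair as 6 objects in a line; the pair has 2 internal arrangements.
That gives 2 × 6! = 2 × 720 = 1440.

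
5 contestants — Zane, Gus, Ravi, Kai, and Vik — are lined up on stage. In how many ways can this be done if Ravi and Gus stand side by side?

48

Place the 3 others and the Ravi-Gus pair as 4 objects in a line; the pair has 2 internal arrangements.
So the count is 2·(4)! = 48.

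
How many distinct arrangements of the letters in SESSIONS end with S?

Fix S in the last position and arrange the remaining 7 letters.
Those 7 letters have S appearing 3 times, giving (7)!/(3!) = 840.

840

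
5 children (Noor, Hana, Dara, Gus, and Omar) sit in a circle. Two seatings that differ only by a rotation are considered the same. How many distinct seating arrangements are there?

Fix one person's seat to break rotational symmetry; the remaining 4 people can be arranged in (4)! = 24 ways.

24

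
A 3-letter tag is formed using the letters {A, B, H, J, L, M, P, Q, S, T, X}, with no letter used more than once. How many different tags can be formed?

990

Choose and order 3 of the 11 symbols: the first letter has 11 options, the next 10, then 9.
11 × 10 × 9 = 990.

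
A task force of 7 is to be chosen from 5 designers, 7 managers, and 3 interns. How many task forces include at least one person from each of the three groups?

5516

Unrestricted: C(15,7) = 6435 ways to pick any 7 of the 15.
Selections missing a whole group: no designers → C(10,7) = 120; no managers → C(8,7) = 8; no interns → C(12,7) = 792.
Add back selections omitting two groups (i.e. drawn from a single group): C(5,7) + C(7,7) + C(3,7) = 1.
By inclusion–exclusion: 6435 − 920 + 1 = 5516.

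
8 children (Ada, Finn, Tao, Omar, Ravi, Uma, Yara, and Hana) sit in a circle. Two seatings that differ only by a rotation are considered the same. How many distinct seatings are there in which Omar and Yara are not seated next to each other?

3600

Without the restriction there are (7)! = 5040 seatings.
Those with Omar next to Yara: fuse the pair into one unit and seat 7 units around a circle — 2·(6)! = 1440.
Subtracting, 5040 − 1440 = 3600.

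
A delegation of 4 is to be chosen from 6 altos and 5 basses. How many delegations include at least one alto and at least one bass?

Unrestricted: C(11,4) = 330 ways to pick any 4 of the 11.
Subtract selections that omit an entire group: no altos → C(5,4) = 5; no basses → C(6,4) = 15.
Both groups omitted at once is impossible, so 330 − 20 = 310.

310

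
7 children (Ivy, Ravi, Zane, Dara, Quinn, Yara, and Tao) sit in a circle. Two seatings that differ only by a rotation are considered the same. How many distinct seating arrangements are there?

Seat Ivy anywhere (absorbing the rotational symmetry), then permute the other 6: (6)! = 720.

720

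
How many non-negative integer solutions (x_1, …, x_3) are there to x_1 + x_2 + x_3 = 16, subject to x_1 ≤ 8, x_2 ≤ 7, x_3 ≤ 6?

21

Without the upper bounds there are C(18,2) = 153 ways to split 16 among 3 variables.
Subtract solutions that violate a single cap (substitute x_i' = x_i − (cap_i+1)): x_1 ≥ 9 gives C(9,2) = 36; x_2 ≥ 8 gives C(10,2) = 45; x_3 ≥ 7 gives C(11,2) = 55. Together 136.
Add back pairs where two caps are both exceeded: 0 + 1 + 3 = 4.
By inclusion–exclusion the count is 153 − 136 + 4 = 21.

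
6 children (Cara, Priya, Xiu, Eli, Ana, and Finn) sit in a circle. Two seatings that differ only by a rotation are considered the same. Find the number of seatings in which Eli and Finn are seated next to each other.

48

Glue Eli and Finn into a block (2 internal orders). Seating 5 units around a circle gives (4)! arrangements.
So 2 × (4)! = 2 × 24 = 48.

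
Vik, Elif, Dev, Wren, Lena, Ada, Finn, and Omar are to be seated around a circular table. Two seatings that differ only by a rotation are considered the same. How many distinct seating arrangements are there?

5040

Around a circle, 8 distinct people have 8!/8 = (7)! = 5040 rotationally distinct seatings.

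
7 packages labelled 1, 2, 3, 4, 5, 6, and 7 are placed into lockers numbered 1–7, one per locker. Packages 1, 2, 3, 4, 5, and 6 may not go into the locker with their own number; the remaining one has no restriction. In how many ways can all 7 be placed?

Let Aᵢ (for 1 ≤ i ≤ 6) be the placements that put package i in its forbidden locker. Any j of these fix j positions, leaving (7−j)! ways to fill the rest, and there are C(6,j) ways to pick which j.
By inclusion–exclusion, the number of valid placements is Σ_{j=0}^{6} (−1)^j C(6,j)·(7−j)!.
Computing: 5040 − 4320 + 1800 − 480 + 90 − 12 + 1 = 2119.

2119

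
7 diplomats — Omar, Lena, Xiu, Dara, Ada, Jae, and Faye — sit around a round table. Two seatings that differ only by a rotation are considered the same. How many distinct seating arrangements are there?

720

Around a circle, 7 distinct people have 7!/7 = (6)! = 720 rotationally distinct seatings.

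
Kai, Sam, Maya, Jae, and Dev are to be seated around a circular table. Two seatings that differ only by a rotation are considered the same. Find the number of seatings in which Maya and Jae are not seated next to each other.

12

Without the restriction there are (4)! = 24 seatings.
Seatings with Maya beside Jae: treat them as a block with 2 internal orders, giving 2 × (3)! = 12.
Subtracting, 24 − 12 = 12.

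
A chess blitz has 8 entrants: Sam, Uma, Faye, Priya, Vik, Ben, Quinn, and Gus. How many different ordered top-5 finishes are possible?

This is an ordered selection of 5 from 8: P(8,5).
That gives 8 × 7 × 6 × 5 × 4 = 6720.

6720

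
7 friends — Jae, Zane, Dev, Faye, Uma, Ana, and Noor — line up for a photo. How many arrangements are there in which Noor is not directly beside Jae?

3600

Of the 7! = 5040 arrangements, those with Noor and Jae adjacent number 2 × 6! = 1440 (treat the pair as a block with 2 internal orders).
Complementary counting: 5040 − 1440 = 3600.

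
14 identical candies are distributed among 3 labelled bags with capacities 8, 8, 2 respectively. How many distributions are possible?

12

By stars and bars, unrestricted non-negative solutions to x_1+…+x_3 = 14 number C(14+2,2) = 120.
Subtract solutions that violate a single cap (substitute x_i' = x_i − (cap_i+1)): x_1 ≥ 9 gives C(7,2) = 21; x_2 ≥ 9 gives C(7,2) = 21; x_3 ≥ 3 gives C(13,2) = 78. Together 120.
Add back pairs where two caps are both exceeded: 0 + 6 + 6 = 12.
By inclusion–exclusion the count is 120 − 120 + 12 = 12.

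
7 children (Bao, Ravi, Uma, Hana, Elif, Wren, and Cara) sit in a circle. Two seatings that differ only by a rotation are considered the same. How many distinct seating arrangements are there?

720

Seat Bao anywhere (absorbing the rotational symmetry), then permute the other 6: (6)! = 720.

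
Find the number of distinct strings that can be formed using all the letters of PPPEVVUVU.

PPPEVVUVU has 9 letters with P appearing 3 times, U appearing twice, and V appearing 3 times.
The number of distinct arrangements is 9!/(3!·3!·2!) = 362880/72 = 5040.

5040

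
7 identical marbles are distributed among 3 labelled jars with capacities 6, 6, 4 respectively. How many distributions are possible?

By stars and bars, unrestricted non-negative solutions to x_1+…+x_3 = 7 number C(7+2,2) = 36.
Subtract solutions that violate a single cap (substitute x_i' = x_i − (cap_i+1)): x_1 ≥ 7 gives C(2,2) = 1; x_2 ≥ 7 gives C(2,2) = 1; x_3 ≥ 5 gives C(4,2) = 6. Together 8.
No two caps can be exceeded simultaneously, so the pair terms are all 0.
By inclusion–exclusion the count is 36 − 8 + 0 = 28.

28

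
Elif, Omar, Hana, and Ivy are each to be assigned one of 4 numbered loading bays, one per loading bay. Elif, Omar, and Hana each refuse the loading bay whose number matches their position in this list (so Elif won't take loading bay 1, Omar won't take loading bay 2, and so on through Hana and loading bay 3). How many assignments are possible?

11

Let Aᵢ (for i ∈ {1, 2, 3}) be the placements that put person i in their forbidden loading bay. Any j of these fix j positions, leaving (4−j)! ways to fill the rest, and there are C(3,j) ways to pick which j.
By inclusion–exclusion, the number of valid placements is Σ_{j=0}^{3} (−1)^j C(3,j)·(4−j)!.
Computing: 24 − 18 + 6 − 1 = 11.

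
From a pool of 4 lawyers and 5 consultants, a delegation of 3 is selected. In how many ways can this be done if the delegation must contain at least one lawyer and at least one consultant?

Unrestricted: C(9,3) = 84 ways to pick any 3 of the 9.
Subtract selections that omit an entire group: no lawyers → C(5,3) = 10; no consultants → C(4,3) = 4.
Both groups omitted at once is impossible, so 84 − 14 = 70.

70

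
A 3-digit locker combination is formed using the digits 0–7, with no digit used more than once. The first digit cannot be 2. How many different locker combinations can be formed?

294

The first digit has 8−1 = 7 choices (anything except 2).
The remaining 2 digits are filled from the other 7 symbols without repetition: 7 × 6 = 42.
Total: 7 × 42 = 294.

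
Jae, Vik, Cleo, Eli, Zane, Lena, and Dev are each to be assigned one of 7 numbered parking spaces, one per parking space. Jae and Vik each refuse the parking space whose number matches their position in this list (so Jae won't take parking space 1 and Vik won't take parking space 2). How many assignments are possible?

3720

Let Aᵢ (for i ∈ {1, 2}) be the placements that put person i in their forbidden parking space. Any j of these fix j positions, leaving (7−j)! ways to fill the rest, and there are C(2,j) ways to pick which j.
By inclusion–exclusion, the number of valid placements is Σ_{j=0}^{2} (−1)^j C(2,j)·(7−j)!.
Computing: 5040 − 1440 + 120 = 3720.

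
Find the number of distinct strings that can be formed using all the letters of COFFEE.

The 6 letters of COFFEE have repeats: E appearing twice and F appearing twice.
The number of distinct arrangements is 6!/(2!·2!) = 720/4 = 180.

180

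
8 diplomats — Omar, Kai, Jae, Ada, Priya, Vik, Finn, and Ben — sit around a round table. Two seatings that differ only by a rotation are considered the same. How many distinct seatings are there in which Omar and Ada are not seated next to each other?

3600

All circular seatings of 8 people number (7)! = 5040.
Seatings with Omar beside Ada: treat them as a block with 2 internal orders, giving 2 × (6)! = 1440.
Subtracting, 5040 − 1440 = 3600.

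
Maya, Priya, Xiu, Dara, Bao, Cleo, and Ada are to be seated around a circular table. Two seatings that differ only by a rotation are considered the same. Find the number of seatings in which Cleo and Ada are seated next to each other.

Treat {Cleo, Ada} as one unit (2 internal orders) and seat the resulting 6 units around the table: (5)! circular arrangements.
So 2 × (5)! = 2 × 120 = 240.

240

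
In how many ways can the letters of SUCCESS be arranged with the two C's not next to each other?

Total arrangements of SUCCESS: 7!/(3!·2!) = 420.
Arrangements with the C's together: treat CC as one letter, giving (6)!/(3!) = 120.
Hence 420 − 120 = 300.

300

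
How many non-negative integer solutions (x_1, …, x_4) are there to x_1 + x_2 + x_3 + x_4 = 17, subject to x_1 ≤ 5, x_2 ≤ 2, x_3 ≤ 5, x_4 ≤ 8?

By stars and bars, unrestricted non-negative solutions to x_1+…+x_4 = 17 number C(17+3,3) = 1140.
Subtract solutions that violate a single cap (substitute x_i' = x_i − (cap_i+1)): x_1 ≥ 6 gives C(14,3) = 364; x_2 ≥ 3 gives C(17,3) = 680; x_3 ≥ 6 gives C(14,3) = 364; x_4 ≥ 9 gives C(11,3) = 165. Together 1573.
Add back pairs where two caps are both exceeded: 165 + 56 + 10 + 165 + 56 + 10 = 462.
Subtract triples: 10 + 0 + 0 + 0 = 10.
By inclusion–exclusion the count is 1140 − 1573 + 462 − 10 = 19.

19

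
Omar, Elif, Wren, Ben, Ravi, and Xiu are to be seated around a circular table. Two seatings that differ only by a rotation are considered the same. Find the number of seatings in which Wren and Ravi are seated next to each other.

Treat {Wren, Ravi} as one unit (2 internal orders) and seat the resulting 5 units around the table: (4)! circular arrangements.
So 2 × (4)! = 2 × 24 = 48.

48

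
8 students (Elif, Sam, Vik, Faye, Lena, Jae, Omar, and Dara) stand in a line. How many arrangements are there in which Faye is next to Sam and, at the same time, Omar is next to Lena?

2880

Treat {Faye,Sam} as one block (2 orders) and {Omar,Lena} as another (2 orders).
That leaves 6 units to arrange: 2 × 2 × 6! = 4 × 720 = 2880.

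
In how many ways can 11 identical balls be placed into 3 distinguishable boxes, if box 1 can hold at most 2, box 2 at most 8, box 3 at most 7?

18

Without the upper bounds there are C(13,2) = 78 ways to split 11 among 3 boxes.
Subtract solutions that violate a single cap (substitute x_i' = x_i − (cap_i+1)): x_1 ≥ 3 gives C(10,2) = 45; x_2 ≥ 9 gives C(4,2) = 6; x_3 ≥ 8 gives C(5,2) = 10. Together 61.
Add back pairs where two caps are both exceeded: 0 + 1 + 0 = 1.
By inclusion–exclusion the count is 78 − 61 + 1 = 18.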